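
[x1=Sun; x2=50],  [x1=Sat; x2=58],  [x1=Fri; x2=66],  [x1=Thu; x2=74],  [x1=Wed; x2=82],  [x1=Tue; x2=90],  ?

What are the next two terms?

X1: runs backward through the weekdays Mon→Sun; Sun, Sat, Fri, Thu, Wed, Tue → Mon → Sun.
X2: 50, 58, 66, 74, 82, 90 → 98 → 106 (+8 each step).
Putting the parts together: [x1=Mon; x2=98] and then [x1=Sun; x2=106].

[x1=Mon; x2=98], [x1=Sun; x2=106]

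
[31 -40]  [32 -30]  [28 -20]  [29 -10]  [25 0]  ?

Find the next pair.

First coordinate — alternating steps +1, −4, +1, −4, …: 31, 32, 28, 29, 25 → 26.
Second coordinate — +10 each step: -40, -30, -20, -10, 0 → 10.
Combining the parts gives [26 10].

[26 10]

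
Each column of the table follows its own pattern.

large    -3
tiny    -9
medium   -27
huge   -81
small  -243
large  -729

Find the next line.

tiny  -2187

Size — repeats large → tiny → medium → huge → small: large, tiny, medium, huge, small, large → tiny.
Second component — ×3 each step: -3, -9, -27, -81, -243, -729 → -2187.
Combining the parts gives tiny  -2187.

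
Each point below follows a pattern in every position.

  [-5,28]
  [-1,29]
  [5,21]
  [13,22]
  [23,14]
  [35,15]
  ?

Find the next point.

First part: differences are 4, 6, 8, … (increasing by 2 each time); -5, -1, 5, 13, 23, 35 → 49.
Second part: alternating steps +1, −8, +1, −8, …, so 28, 29, 21, 22, 14, 15 → 7.
Putting it together: [49,7].

[49,7]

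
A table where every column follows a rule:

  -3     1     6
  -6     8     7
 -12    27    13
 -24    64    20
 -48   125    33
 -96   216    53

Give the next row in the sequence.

-192  343  86

First component — ×2 each step: -3, -6, -12, -24, -48, -96 → -192.
Second component: perfect cubes: 1³, 2³, 3³, …; 1, 8, 27, 64, 125, 216 → 343.
Third component: each term is the sum of the two before it, so 6, 7, 13, 20, 33, 53 → 86.
Combining the parts gives -192  343  86.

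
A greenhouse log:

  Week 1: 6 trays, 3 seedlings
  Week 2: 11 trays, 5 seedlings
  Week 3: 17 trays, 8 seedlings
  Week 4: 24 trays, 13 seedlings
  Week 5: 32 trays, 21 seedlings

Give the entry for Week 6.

Trays: differences are 5, 6, 7, … (increasing by 1 each time), so 6, 11, 17, 24, 32 → 41.
Seedlings — each term is the sum of the two before it: 3, 5, 8, 13, 21 → 34.
Combining the parts gives 41 trays, 34 seedlings.

41 trays, 34 seedlings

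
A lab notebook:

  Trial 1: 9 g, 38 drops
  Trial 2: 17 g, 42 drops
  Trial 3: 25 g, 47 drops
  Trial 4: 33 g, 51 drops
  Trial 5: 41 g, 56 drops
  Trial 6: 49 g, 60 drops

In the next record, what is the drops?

G goes 9, 17, 25, 33, 41, 49 → 57 (+8 each step).
Drops: alternating steps +4, +5, +4, +5, …; 38, 42, 47, 51, 56, 60 → 65.

65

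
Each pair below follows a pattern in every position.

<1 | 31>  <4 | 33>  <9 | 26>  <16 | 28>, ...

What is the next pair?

First coordinate: perfect squares: 1², 2², 3², …; 1, 4, 9, 16 → 25.
Second coordinate: alternating steps +2, −7, +2, −7, …; 31, 33, 26, 28 → 21.
Putting it together: <25 | 21>.

<25 | 21>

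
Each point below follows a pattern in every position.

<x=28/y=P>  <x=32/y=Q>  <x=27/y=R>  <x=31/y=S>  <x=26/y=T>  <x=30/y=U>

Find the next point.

For the x, alternating steps +4, −5, +4, −5, …: 28, 32, 27, 31, 26, 30 → 25.
Y: letters move forward 1 place in the alphabet; P, Q, R, S, T, U → V.
Putting it together: <x=25/y=V>.

<x=25/y=V>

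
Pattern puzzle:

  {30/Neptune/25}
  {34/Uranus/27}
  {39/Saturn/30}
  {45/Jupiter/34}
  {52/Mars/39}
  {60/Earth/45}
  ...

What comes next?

First component — differences are 4, 5, 6, … (increasing by 1 each time): 30, 34, 39, 45, 52, 60 → 69.
For the planet, runs backward through the planets Mercury→Neptune: Neptune, Uranus, Saturn, Jupiter, Mars, Earth → Venus.
Third component: differences are 2, 3, 4, … (increasing by 1 each time), so 25, 27, 30, 34, 39, 45 → 52.
Combining the parts gives {69/Venus/52}.

{69/Venus/52}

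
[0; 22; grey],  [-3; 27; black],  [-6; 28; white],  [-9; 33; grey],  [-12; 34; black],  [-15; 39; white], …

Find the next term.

[-18; 40; grey]

First slot goes 0, -3, -6, -9, -12, -15 → -18 (−3 each step).
Second slot goes 22, 27, 28, 33, 34, 39 → 40 (alternating steps +5, +1, +5, +1, …).
Shade goes grey, black, white, grey, black, white → grey (repeats grey → black → white).
Combining the parts gives [-18; 40; grey].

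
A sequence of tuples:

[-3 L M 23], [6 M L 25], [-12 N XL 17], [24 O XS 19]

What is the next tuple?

[-48 P S 11]

For the first value, ×(-2) each step: -3, 6, -12, 24 → -48.
Letter: letters move forward 1 place in the alphabet, so L, M, N, O → P.
Size goes M, L, XL, XS → S (runs through clothing sizes XS→XL).
Fourth value: alternating steps +2, −8, +2, −8, …, so 23, 25, 17, 19 → 11.
Putting it together: [-48 P S 11].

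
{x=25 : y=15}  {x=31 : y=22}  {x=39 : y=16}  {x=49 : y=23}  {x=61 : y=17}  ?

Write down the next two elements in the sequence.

X: differences are 6, 8, 10, … (increasing by 2 each time), so 25, 31, 39, 49, 61 → 75 → 91.
Y: alternating steps +7, −6, +7, −6, …; 15, 22, 16, 23, 17 → 24 → 18.
Putting the parts together: {x=75 : y=24} and then {x=91 : y=18}.

{x=75 : y=24}, {x=91 : y=18}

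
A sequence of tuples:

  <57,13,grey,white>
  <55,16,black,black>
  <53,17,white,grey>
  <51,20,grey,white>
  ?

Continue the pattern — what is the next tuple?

<49,21,black,black>

First slot: −2 each step, so 57, 55, 53, 51 → 49.
Second slot goes 13, 16, 17, 20 → 21 (alternating steps +3, +1, +3, +1, …).
First shade: grey, black, white, grey → black (repeats grey → black → white).
For the second shade, repeats white → black → grey: white, black, grey, white → black.
So the next tuple is <49,21,black,black>.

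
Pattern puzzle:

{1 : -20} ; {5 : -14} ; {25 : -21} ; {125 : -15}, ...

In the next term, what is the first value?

625

First value — ×5 each step: 1, 5, 25, 125 → 625.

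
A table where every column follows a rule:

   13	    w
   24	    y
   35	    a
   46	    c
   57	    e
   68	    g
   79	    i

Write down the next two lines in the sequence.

90  k; 101  m

First component — +11 each step: 13, 24, 35, 46, 57, 68, 79 → 90 → 101.
Letter goes w, y, a, c, e, g, i → k → m (letters move forward 2 places in the alphabet, wrapping Z→A).
Putting the parts together: 90  k and then 101  m.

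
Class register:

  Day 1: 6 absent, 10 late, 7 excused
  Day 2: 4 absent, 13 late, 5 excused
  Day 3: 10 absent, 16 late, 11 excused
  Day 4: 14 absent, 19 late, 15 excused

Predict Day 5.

24 absent, 22 late, 25 excused

Absent — each term is the sum of the two before it: 6, 4, 10, 14 → 24.
Late — +3 each step: 10, 13, 16, 19 → 22.
For the excused, always 1 more than the absent: 7, 5, 11, 15 → 25.
So the next line is 24 absent, 22 late, 25 excused.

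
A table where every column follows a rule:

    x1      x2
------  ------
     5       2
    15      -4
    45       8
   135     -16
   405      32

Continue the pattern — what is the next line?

1215  -64

For the column x1, ×3 each step: 5, 15, 45, 135, 405 → 1215.
Column x2: ×(-2) each step, so 2, -4, 8, -16, 32 → -64.
So the next line is 1215  -64.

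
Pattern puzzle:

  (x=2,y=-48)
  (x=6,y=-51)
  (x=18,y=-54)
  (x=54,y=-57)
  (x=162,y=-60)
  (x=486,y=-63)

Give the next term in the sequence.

(x=1458,y=-66)

X: 2, 6, 18, 54, 162, 486 → 1458 (×3 each step).
Y — −3 each step: -48, -51, -54, -57, -60, -63 → -66.
So the next term is (x=1458,y=-66).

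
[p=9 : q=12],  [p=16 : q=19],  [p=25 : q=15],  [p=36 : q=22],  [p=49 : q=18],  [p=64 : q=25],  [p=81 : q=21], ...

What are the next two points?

[p=100 : q=28], [p=121 : q=24]

P: perfect squares: 3², 4², 5², …, so 9, 16, 25, 36, 49, 64, 81 → 100 → 121.
Q goes 12, 19, 15, 22, 18, 25, 21 → 28 → 24 (alternating steps +7, −4, +7, −4, …).
Putting the parts together: [p=100 : q=28] and then [p=121 : q=24].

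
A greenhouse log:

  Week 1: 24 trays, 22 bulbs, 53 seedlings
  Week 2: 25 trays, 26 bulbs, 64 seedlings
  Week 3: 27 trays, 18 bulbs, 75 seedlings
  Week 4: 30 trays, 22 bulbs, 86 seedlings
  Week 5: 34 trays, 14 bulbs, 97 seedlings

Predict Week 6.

Trays goes 24, 25, 27, 30, 34 → 39 (differences are 1, 2, 3, … (increasing by 1 each time)).
For the bulbs, alternating steps +4, −8, +4, −8, …: 22, 26, 18, 22, 14 → 18.
Seedlings — +11 each step: 53, 64, 75, 86, 97 → 108.
So the next line is 39 trays, 18 bulbs, 108 seedlings.

39 trays, 18 bulbs, 108 seedlings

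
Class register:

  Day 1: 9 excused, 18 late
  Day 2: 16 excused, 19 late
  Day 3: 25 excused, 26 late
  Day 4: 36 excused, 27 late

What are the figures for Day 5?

49 excused, 34 late

Excused: perfect squares: 3², 4², 5², …, so 9, 16, 25, 36 → 49.
For the late, alternating steps +1, +7, +1, +7, …: 18, 19, 26, 27 → 34.
So the next row is 49 excused, 34 late.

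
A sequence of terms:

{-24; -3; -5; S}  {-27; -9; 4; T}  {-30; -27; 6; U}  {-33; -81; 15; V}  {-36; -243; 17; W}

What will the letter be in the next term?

For the first part, −3 each step: -24, -27, -30, -33, -36 → -39.
Second part: -3, -9, -27, -81, -243 → -729 (×3 each step).
Third part: alternating steps +9, +2, +9, +2, …; -5, 4, 6, 15, 17 → 26.
Letter — letters move forward 1 place in the alphabet: S, T, U, V, W → X.

X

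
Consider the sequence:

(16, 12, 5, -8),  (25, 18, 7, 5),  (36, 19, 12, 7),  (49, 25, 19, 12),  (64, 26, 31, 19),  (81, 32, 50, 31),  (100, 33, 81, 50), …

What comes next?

First coordinate: perfect squares: 4², 5², 6², …; 16, 25, 36, 49, 64, 81, 100 → 121.
Second coordinate: alternating steps +6, +1, +6, +1, …; 12, 18, 19, 25, 26, 32, 33 → 39.
Third coordinate goes 5, 7, 12, 19, 31, 50, 81 → 131 (each term is the sum of the two before it).
Fourth coordinate — always the previous value of the third coordinate: -8, 5, 7, 12, 19, 31, 50 → 81.
Putting it together: (121, 39, 131, 81).

(121, 39, 131, 81)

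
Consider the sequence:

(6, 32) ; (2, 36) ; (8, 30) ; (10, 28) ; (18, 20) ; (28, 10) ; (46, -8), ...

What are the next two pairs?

First component: each term is the sum of the two before it; 6, 2, 8, 10, 18, 28, 46 → 74 → 120.
Second component — together with the first component always sums to 38: 32, 36, 30, 28, 20, 10, -8 → -36 → -82.
So the next two pairs are (74, -36) and (120, -82).

(74, -36), (120, -82)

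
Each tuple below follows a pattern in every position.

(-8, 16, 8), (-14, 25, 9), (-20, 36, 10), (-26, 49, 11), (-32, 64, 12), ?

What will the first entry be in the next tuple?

-38

First entry: −6 each step, so -8, -14, -20, -26, -32 → -38.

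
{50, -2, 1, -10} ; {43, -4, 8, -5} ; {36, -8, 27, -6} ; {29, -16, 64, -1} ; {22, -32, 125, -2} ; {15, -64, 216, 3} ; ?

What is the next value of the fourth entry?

First entry goes 50, 43, 36, 29, 22, 15 → 8 (−7 each step).
Second entry — ×2 each step: -2, -4, -8, -16, -32, -64 → -128.
Third entry: perfect cubes: 1³, 2³, 3³, …; 1, 8, 27, 64, 125, 216 → 343.
For the fourth entry, alternating steps +5, −1, +5, −1, …: -10, -5, -6, -1, -2, 3 → 2.

2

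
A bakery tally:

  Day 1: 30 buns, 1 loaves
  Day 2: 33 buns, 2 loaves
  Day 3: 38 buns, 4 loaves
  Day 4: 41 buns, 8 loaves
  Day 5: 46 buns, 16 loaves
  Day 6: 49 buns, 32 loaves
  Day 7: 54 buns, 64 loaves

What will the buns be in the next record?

57

Buns — alternating steps +3, +5, +3, +5, …: 30, 33, 38, 41, 46, 49, 54 → 57.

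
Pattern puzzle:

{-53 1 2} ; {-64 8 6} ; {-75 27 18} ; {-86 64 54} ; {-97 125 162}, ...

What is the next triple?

First coordinate: −11 each step, so -53, -64, -75, -86, -97 → -108.
Second coordinate: 1, 8, 27, 64, 125 → 216 (perfect cubes: 1³, 2³, 3³, …).
Third coordinate — ×3 each step: 2, 6, 18, 54, 162 → 486.
So the next triple is {-108 216 486}.

{-108 216 486}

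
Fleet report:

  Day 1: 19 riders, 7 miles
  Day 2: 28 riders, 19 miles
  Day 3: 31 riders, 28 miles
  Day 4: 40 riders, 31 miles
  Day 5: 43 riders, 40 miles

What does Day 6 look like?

52 riders, 43 miles

Riders: alternating steps +9, +3, +9, +3, …, so 19, 28, 31, 40, 43 → 52.
Miles: always the previous value of the riders, so 7, 19, 28, 31, 40 → 43.
So the next record is 52 riders, 43 miles.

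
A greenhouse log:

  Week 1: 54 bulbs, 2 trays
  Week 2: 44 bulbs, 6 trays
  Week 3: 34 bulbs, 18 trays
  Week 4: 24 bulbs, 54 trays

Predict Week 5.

Bulbs: −10 each step, so 54, 44, 34, 24 → 14.
Trays: ×3 each step, so 2, 6, 18, 54 → 162.
Combining the parts gives 14 bulbs, 162 trays.

14 bulbs, 162 trays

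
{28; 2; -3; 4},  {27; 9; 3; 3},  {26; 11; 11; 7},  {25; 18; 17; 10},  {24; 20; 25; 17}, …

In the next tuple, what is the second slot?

27

Second slot: 2, 9, 11, 18, 20 → 27 (alternating steps +7, +2, +7, +2, …).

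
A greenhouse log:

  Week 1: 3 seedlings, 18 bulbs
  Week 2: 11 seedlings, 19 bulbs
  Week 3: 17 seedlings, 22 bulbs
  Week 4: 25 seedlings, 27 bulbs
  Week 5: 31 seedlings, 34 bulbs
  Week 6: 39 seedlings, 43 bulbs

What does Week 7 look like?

45 seedlings, 54 bulbs

For the seedlings, alternating steps +8, +6, +8, +6, …: 3, 11, 17, 25, 31, 39 → 45.
Bulbs: differences are 1, 3, 5, … (increasing by 2 each time); 18, 19, 22, 27, 34, 43 → 54.
Combining the parts gives 45 seedlings, 54 bulbs.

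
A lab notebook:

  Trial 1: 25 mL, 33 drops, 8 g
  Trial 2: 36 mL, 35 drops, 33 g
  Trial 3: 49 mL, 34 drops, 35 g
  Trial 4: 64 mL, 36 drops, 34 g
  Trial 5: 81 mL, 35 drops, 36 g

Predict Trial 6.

100 mL, 37 drops, 35 g

For the mL, perfect squares: 5², 6², 7², …: 25, 36, 49, 64, 81 → 100.
Drops goes 33, 35, 34, 36, 35 → 37 (alternating steps +2, −1, +2, −1, …).
G — always the previous value of the drops: 8, 33, 35, 34, 36 → 35.
So the next record is 100 mL, 37 drops, 35 g.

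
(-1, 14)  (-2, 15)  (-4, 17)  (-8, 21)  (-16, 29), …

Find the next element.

(-32, 45)

First slot: ×2 each step; -1, -2, -4, -8, -16 → -32.
Second slot — together with the first slot always sums to 13: 14, 15, 17, 21, 29 → 45.
Combining the parts gives (-32, 45).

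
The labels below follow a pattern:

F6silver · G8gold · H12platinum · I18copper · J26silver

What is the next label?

K36gold

Letter: letters move forward 1 place in the alphabet, so F, G, H, I, J → K.
Second component: differences are 2, 4, 6, … (increasing by 2 each time), so 6, 8, 12, 18, 26 → 36.
Metal goes silver, gold, platinum, copper, silver → gold (repeats silver → gold → platinum → copper).
Combining the parts gives K36gold.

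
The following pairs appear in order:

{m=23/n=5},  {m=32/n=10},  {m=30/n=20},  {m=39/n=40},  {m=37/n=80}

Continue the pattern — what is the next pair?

{m=46/n=160}

M goes 23, 32, 30, 39, 37 → 46 (alternating steps +9, −2, +9, −2, …).
N: 5, 10, 20, 40, 80 → 160 (×2 each step).
So the next pair is {m=46/n=160}.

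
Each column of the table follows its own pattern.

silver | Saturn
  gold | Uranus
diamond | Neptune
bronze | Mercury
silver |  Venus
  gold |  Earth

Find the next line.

diamond  Mars

For the rank, repeats silver → gold → diamond → bronze: silver, gold, diamond, bronze, silver, gold → diamond.
Planet: runs through the planets Mercury→Neptune, so Saturn, Uranus, Neptune, Mercury, Venus, Earth → Mars.
Combining the parts gives diamond  Mars.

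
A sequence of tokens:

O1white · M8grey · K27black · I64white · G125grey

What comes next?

E216black

Letter: letters move back 2 places in the alphabet, so O, M, K, I, G → E.
Second component — perfect cubes: 1³, 2³, 3³, …: 1, 8, 27, 64, 125 → 216.
Shade — repeats white → grey → black: white, grey, black, white, grey → black.
So the next token is E216black.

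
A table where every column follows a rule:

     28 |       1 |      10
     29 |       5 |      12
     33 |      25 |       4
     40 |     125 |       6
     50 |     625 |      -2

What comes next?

First component: 28, 29, 33, 40, 50 → 63 (differences are 1, 4, 7, … (increasing by 3 each time)).
Second component: ×5 each step, so 1, 5, 25, 125, 625 → 3125.
For the third component, alternating steps +2, −8, +2, −8, …: 10, 12, 4, 6, -2 → 0.
Putting it together: 63  3125  0.

63  3125  0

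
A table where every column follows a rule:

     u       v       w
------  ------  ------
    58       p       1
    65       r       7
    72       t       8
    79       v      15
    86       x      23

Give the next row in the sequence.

93  z  38

For the column u, +7 each step: 58, 65, 72, 79, 86 → 93.
For the column v, letters move forward 2 places in the alphabet: p, r, t, v, x → z.
Column w — each term is the sum of the two before it: 1, 7, 8, 15, 23 → 38.
Putting it together: 93  z  38.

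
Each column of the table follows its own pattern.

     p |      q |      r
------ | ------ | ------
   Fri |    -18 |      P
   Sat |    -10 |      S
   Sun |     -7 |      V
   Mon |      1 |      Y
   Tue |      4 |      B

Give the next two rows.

Wed  12  E; Thu  15  H

Column p — runs through the weekdays Mon→Sun: Fri, Sat, Sun, Mon, Tue → Wed → Thu.
Column q goes -18, -10, -7, 1, 4 → 12 → 15 (alternating steps +8, +3, +8, +3, …).
Column r: letters move forward 3 places in the alphabet, wrapping Z→A; P, S, V, Y, B → E → H.
Putting the parts together: Wed  12  E and then Thu  15  H.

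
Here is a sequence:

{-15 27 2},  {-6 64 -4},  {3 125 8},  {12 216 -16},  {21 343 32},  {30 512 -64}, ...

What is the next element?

{39 729 128}

First part — +9 each step: -15, -6, 3, 12, 21, 30 → 39.
Second part — perfect cubes: 3³, 4³, 5³, …: 27, 64, 125, 216, 343, 512 → 729.
Third part: ×(-2) each step, so 2, -4, 8, -16, 32, -64 → 128.
Combining the parts gives {39 729 128}.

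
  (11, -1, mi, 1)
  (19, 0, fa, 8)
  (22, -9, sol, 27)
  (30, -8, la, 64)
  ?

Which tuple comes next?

First coordinate goes 11, 19, 22, 30 → 33 (alternating steps +8, +3, +8, +3, …).
Second coordinate — alternating steps +1, −9, +1, −9, …: -1, 0, -9, -8 → -17.
Note: runs through the solfège scale do→ti; mi, fa, sol, la → ti.
Fourth coordinate: 1, 8, 27, 64 → 125 (perfect cubes: 1³, 2³, 3³, …).
Combining the parts gives (33, -17, ti, 125).

(33, -17, ti, 125)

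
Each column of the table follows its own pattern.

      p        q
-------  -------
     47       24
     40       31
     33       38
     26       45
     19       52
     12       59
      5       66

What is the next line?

-2  73

Column p: 47, 40, 33, 26, 19, 12, 5 → -2 (−7 each step).
Column q: together with the column p always sums to 71, so 24, 31, 38, 45, 52, 59, 66 → 73.
So the next line is -2  73.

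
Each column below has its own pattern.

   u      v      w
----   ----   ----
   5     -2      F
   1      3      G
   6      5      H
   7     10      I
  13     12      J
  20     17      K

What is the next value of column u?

33

Column u goes 5, 1, 6, 7, 13, 20 → 33 (each term is the sum of the two before it).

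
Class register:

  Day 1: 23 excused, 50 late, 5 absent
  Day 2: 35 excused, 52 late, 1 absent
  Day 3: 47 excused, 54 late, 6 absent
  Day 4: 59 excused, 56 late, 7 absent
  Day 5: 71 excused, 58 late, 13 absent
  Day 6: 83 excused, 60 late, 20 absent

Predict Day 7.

Excused: +12 each step; 23, 35, 47, 59, 71, 83 → 95.
Late: +2 each step, so 50, 52, 54, 56, 58, 60 → 62.
Absent: each term is the sum of the two before it; 5, 1, 6, 7, 13, 20 → 33.
Combining the parts gives 95 excused, 62 late, 33 absent.

95 excused, 62 late, 33 absent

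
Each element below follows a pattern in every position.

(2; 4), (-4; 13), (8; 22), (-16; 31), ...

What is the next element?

(32; 40)

For the first component, ×(-2) each step: 2, -4, 8, -16 → 32.
For the second component, +9 each step: 4, 13, 22, 31 → 40.
Combining the parts gives (32; 40).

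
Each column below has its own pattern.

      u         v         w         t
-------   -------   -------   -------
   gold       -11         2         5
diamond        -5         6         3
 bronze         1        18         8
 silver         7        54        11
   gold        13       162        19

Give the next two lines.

diamond  19  486  30; bronze  25  1458  49

For the column u, repeats gold → diamond → bronze → silver: gold, diamond, bronze, silver, gold → diamond → bronze.
Column v: +6 each step, so -11, -5, 1, 7, 13 → 19 → 25.
Column w goes 2, 6, 18, 54, 162 → 486 → 1458 (×3 each step).
Column t goes 5, 3, 8, 11, 19 → 30 → 49 (each term is the sum of the two before it).
So the next two lines are diamond  19  486  30 and bronze  25  1458  49.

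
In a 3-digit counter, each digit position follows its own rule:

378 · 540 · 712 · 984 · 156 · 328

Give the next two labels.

590, 762

First digit: +2 each step, mod 10, so 3, 5, 7, 9, 1, 3 → 5 → 7.
Second digit goes 7, 4, 1, 8, 5, 2 → 9 → 6 (−3 each step, mod 10).
Third digit: +2 each step, mod 10; 8, 0, 2, 4, 6, 8 → 0 → 2.
So the next two labels are 590 and 762.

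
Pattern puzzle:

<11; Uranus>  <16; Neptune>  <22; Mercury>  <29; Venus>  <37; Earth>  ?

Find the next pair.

<46; Mars>

For the first coordinate, differences are 5, 6, 7, … (increasing by 1 each time): 11, 16, 22, 29, 37 → 46.
Planet — runs through the planets Mercury→Neptune: Uranus, Neptune, Mercury, Venus, Earth → Mars.
So the next pair is <46; Mars>.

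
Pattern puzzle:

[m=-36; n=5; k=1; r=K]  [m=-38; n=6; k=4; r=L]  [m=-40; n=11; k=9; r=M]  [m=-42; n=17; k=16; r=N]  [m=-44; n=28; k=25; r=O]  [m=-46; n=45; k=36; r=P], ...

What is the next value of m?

-48

M — −2 each step: -36, -38, -40, -42, -44, -46 → -48.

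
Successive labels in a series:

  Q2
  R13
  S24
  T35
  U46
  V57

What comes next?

W68

Letter — letters move forward 1 place in the alphabet: Q, R, S, T, U, V → W.
Second component: +11 each step; 2, 13, 24, 35, 46, 57 → 68.
Putting it together: W68.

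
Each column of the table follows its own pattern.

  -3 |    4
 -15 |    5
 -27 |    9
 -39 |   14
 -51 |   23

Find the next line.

-63  37

First component goes -3, -15, -27, -39, -51 → -63 (−12 each step).
Second component: each term is the sum of the two before it, so 4, 5, 9, 14, 23 → 37.
Combining the parts gives -63  37.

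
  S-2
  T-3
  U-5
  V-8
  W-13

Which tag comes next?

X-21

Letter — letters move forward 1 place in the alphabet: S, T, U, V, W → X.
For the second component, each term is the sum of the two before it: 2, 3, 5, 8, 13 → 21.
So the next tag is X-21.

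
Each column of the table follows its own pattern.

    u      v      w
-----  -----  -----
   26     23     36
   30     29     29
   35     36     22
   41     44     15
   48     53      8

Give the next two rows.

56  63  1; 65  74  -6

Column u — differences are 4, 5, 6, … (increasing by 1 each time): 26, 30, 35, 41, 48 → 56 → 65.
Column v — differences are 6, 7, 8, … (increasing by 1 each time): 23, 29, 36, 44, 53 → 63 → 74.
Column w: −7 each step; 36, 29, 22, 15, 8 → 1 → -6.
So the next two rows are 56  63  1 and 65  74  -6.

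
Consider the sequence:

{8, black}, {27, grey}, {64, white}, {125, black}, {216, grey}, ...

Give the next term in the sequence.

{343, white}

First part: perfect cubes: 2³, 3³, 4³, …, so 8, 27, 64, 125, 216 → 343.
Shade: black, grey, white, black, grey → white (repeats black → grey → white).
Combining the parts gives {343, white}.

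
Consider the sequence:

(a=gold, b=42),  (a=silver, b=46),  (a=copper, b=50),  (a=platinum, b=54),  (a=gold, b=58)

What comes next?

(a=silver, b=62)

A — repeats gold → silver → copper → platinum: gold, silver, copper, platinum, gold → silver.
B: +4 each step, so 42, 46, 50, 54, 58 → 62.
Combining the parts gives (a=silver, b=62).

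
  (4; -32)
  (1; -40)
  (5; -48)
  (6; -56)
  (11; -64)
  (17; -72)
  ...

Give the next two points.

First slot: each term is the sum of the two before it; 4, 1, 5, 6, 11, 17 → 28 → 45.
Second slot — −8 each step: -32, -40, -48, -56, -64, -72 → -80 → -88.
So the next two points are (28; -80) and (45; -88).

(28; -80), (45; -88)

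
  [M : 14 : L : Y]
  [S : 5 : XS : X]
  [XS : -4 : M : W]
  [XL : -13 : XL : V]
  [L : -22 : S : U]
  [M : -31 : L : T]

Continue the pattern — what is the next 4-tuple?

For the first size, repeats M → S → XS → XL → L: M, S, XS, XL, L, M → S.
Second value — −9 each step: 14, 5, -4, -13, -22, -31 → -40.
Second size goes L, XS, M, XL, S, L → XS (repeats L → XS → M → XL → S).
Letter: letters move back 1 place in the alphabet, so Y, X, W, V, U, T → S.
Combining the parts gives [S : -40 : XS : S].

[S : -40 : XS : S]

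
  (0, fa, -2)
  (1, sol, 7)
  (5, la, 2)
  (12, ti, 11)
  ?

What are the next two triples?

First entry: 0, 1, 5, 12 → 22 → 35 (differences are 1, 4, 7, … (increasing by 3 each time)).
Note: fa, sol, la, ti → do → re (runs through the solfège scale do→ti).
Third entry: alternating steps +9, −5, +9, −5, …, so -2, 7, 2, 11 → 6 → 15.
Putting the parts together: (22, do, 6) and then (35, re, 15).

(22, do, 6), (35, re, 15)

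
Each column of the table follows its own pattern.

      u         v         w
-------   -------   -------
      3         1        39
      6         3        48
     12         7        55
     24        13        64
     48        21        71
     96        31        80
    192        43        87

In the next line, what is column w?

96

For the column w, alternating steps +9, +7, +9, +7, …: 39, 48, 55, 64, 71, 80, 87 → 96.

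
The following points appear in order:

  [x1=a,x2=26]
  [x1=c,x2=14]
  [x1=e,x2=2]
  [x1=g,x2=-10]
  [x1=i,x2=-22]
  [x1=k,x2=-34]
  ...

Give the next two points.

[x1=m,x2=-46], [x1=o,x2=-58]

X1: a, c, e, g, i, k → m → o (letters move forward 2 places in the alphabet).
X2: −12 each step; 26, 14, 2, -10, -22, -34 → -46 → -58.
So the next two points are [x1=m,x2=-46] and [x1=o,x2=-58].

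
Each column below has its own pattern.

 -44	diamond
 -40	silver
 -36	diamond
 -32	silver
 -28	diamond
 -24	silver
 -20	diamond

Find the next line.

-16  silver

First component: +4 each step; -44, -40, -36, -32, -28, -24, -20 → -16.
Rank: alternates diamond ↔ silver; diamond, silver, diamond, silver, diamond, silver, diamond → silver.
So the next line is -16  silver.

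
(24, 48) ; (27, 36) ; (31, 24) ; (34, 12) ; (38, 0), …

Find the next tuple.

First entry: 24, 27, 31, 34, 38 → 41 (alternating steps +3, +4, +3, +4, …).
Second entry: 48, 36, 24, 12, 0 → -12 (−12 each step).
Combining the parts gives (41, -12).

(41, -12)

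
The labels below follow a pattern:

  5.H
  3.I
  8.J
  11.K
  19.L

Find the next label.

30.M

First component: 5, 3, 8, 11, 19 → 30 (each term is the sum of the two before it).
Letter: letters move forward 1 place in the alphabet, so H, I, J, K, L → M.
Combining the parts gives 30.M.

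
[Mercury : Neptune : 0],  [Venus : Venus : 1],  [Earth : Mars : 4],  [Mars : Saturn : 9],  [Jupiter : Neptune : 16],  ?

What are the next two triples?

For the first planet, runs through the planets Mercury→Neptune: Mercury, Venus, Earth, Mars, Jupiter → Saturn → Uranus.
Second planet: repeats Neptune → Venus → Mars → Saturn, so Neptune, Venus, Mars, Saturn, Neptune → Venus → Mars.
Third part goes 0, 1, 4, 9, 16 → 25 → 36 (differences are 1, 3, 5, … (increasing by 2 each time)).
So the next two triples are [Saturn : Venus : 25] and [Uranus : Mars : 36].

[Saturn : Venus : 25], [Uranus : Mars : 36]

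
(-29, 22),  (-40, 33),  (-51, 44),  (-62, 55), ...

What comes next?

(-73, 66)

First coordinate: −11 each step; -29, -40, -51, -62 → -73.
For the second coordinate, together with the first coordinate always sums to -7: 22, 33, 44, 55 → 66.
Putting it together: (-73, 66).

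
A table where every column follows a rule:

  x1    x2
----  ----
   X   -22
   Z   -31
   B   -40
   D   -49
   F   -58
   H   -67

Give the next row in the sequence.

Column x1: letters move forward 2 places in the alphabet, wrapping Z→A; X, Z, B, D, F, H → J.
Column x2: −9 each step; -22, -31, -40, -49, -58, -67 → -76.
Putting it together: J  -76.

J  -76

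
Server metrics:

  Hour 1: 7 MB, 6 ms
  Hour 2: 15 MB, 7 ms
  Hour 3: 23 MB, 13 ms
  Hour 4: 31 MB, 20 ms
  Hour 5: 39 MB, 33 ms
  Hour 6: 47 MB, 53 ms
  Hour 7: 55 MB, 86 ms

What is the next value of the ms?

Ms: 6, 7, 13, 20, 33, 53, 86 → 139 (each term is the sum of the two before it).

139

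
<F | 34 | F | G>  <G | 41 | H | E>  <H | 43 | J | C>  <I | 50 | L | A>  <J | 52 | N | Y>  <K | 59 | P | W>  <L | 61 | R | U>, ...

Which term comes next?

<M | 68 | T | S>

First letter — letters move forward 1 place in the alphabet: F, G, H, I, J, K, L → M.
Second part: 34, 41, 43, 50, 52, 59, 61 → 68 (alternating steps +7, +2, +7, +2, …).
Second letter — letters move forward 2 places in the alphabet: F, H, J, L, N, P, R → T.
Third letter goes G, E, C, A, Y, W, U → S (letters move back 2 places in the alphabet, wrapping A→Z).
Putting it together: <M | 68 | T | S>.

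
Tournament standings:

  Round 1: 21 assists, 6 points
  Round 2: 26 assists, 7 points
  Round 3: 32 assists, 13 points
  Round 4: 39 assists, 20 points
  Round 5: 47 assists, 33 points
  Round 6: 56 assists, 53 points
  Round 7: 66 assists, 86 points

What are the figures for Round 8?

Assists — differences are 5, 6, 7, … (increasing by 1 each time): 21, 26, 32, 39, 47, 56, 66 → 77.
Points — each term is the sum of the two before it: 6, 7, 13, 20, 33, 53, 86 → 139.
Putting it together: 77 assists, 139 points.

77 assists, 139 points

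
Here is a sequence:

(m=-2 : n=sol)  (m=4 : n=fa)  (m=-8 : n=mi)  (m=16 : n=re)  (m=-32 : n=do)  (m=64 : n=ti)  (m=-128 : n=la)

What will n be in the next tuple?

For the n, runs backward through the solfège scale do→ti: sol, fa, mi, re, do, ti, la → sol.

sol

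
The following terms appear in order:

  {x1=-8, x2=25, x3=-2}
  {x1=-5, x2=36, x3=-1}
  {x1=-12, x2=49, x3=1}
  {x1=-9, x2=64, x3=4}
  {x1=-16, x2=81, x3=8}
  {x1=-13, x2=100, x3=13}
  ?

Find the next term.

{x1=-20, x2=121, x3=19}

X1: alternating steps +3, −7, +3, −7, …, so -8, -5, -12, -9, -16, -13 → -20.
For the x2, perfect squares: 5², 6², 7², …: 25, 36, 49, 64, 81, 100 → 121.
X3 — differences are 1, 2, 3, … (increasing by 1 each time): -2, -1, 1, 4, 8, 13 → 19.
Combining the parts gives {x1=-20, x2=121, x3=19}.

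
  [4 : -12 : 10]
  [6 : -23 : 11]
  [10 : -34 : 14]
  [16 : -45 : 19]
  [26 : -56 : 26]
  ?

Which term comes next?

First slot: 4, 6, 10, 16, 26 → 42 (each term is the sum of the two before it).
Second slot goes -12, -23, -34, -45, -56 → -67 (−11 each step).
Third slot: differences are 1, 3, 5, … (increasing by 2 each time); 10, 11, 14, 19, 26 → 35.
So the next term is [42 : -67 : 35].

[42 : -67 : 35]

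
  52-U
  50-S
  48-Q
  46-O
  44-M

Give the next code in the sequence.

42-K

First component: −2 each step, so 52, 50, 48, 46, 44 → 42.
Letter: letters move back 2 places in the alphabet, so U, S, Q, O, M → K.
So the next code is 42-K.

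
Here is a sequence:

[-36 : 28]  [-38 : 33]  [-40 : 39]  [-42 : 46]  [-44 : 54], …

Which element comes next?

[-46 : 63]

For the first coordinate, −2 each step: -36, -38, -40, -42, -44 → -46.
Second coordinate: 28, 33, 39, 46, 54 → 63 (differences are 5, 6, 7, … (increasing by 1 each time)).
Putting it together: [-46 : 63].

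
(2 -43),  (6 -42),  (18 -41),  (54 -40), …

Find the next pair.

First entry: ×3 each step, so 2, 6, 18, 54 → 162.
Second entry: -43, -42, -41, -40 → -39 (+1 each step).
Combining the parts gives (162 -39).

(162 -39)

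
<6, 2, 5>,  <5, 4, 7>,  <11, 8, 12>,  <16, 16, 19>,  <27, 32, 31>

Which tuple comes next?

<43, 64, 50>

First value — each term is the sum of the two before it: 6, 5, 11, 16, 27 → 43.
Second value: 2, 4, 8, 16, 32 → 64 (×2 each step).
Third value: each term is the sum of the two before it; 5, 7, 12, 19, 31 → 50.
Combining the parts gives <43, 64, 50>.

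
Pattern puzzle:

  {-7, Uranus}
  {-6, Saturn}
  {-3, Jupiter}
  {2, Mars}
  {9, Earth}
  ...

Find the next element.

{18, Venus}

First coordinate: differences are 1, 3, 5, … (increasing by 2 each time), so -7, -6, -3, 2, 9 → 18.
Planet: runs backward through the planets Mercury→Neptune; Uranus, Saturn, Jupiter, Mars, Earth → Venus.
Combining the parts gives {18, Venus}.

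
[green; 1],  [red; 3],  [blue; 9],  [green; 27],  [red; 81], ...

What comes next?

For the colour, repeats green → red → blue: green, red, blue, green, red → blue.
Second part — ×3 each step: 1, 3, 9, 27, 81 → 243.
So the next point is [blue; 243].

[blue; 243]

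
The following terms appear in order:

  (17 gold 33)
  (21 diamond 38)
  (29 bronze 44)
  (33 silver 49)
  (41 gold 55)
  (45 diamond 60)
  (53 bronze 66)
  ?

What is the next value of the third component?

For the third component, alternating steps +5, +6, +5, +6, …: 33, 38, 44, 49, 55, 60, 66 → 71.

71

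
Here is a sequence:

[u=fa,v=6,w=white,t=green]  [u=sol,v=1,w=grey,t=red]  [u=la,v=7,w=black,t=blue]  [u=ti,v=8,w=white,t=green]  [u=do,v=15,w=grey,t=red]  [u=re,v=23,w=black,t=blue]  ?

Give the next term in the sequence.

U: runs through the solfège scale do→ti; fa, sol, la, ti, do, re → mi.
For the v, each term is the sum of the two before it: 6, 1, 7, 8, 15, 23 → 38.
For the w, repeats white → grey → black: white, grey, black, white, grey, black → white.
For the t, repeats green → red → blue: green, red, blue, green, red, blue → green.
Combining the parts gives [u=mi,v=38,w=white,t=green].

[u=mi,v=38,w=white,t=green]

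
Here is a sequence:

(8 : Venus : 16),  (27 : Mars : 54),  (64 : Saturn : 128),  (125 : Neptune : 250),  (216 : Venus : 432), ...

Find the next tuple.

(343 : Mars : 686)

First part: perfect cubes: 2³, 3³, 4³, …, so 8, 27, 64, 125, 216 → 343.
Planet goes Venus, Mars, Saturn, Neptune, Venus → Mars (repeats Venus → Mars → Saturn → Neptune).
Third part: 16, 54, 128, 250, 432 → 686 (always 2 × the first part).
Combining the parts gives (343 : Mars : 686).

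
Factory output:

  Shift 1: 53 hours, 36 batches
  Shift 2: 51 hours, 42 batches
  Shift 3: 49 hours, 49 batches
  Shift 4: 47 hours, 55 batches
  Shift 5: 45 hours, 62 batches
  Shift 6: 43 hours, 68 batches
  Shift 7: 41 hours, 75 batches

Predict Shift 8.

Hours: 53, 51, 49, 47, 45, 43, 41 → 39 (−2 each step).
Batches: 36, 42, 49, 55, 62, 68, 75 → 81 (alternating steps +6, +7, +6, +7, …).
So the next line is 39 hours, 81 batches.

39 hours, 81 batches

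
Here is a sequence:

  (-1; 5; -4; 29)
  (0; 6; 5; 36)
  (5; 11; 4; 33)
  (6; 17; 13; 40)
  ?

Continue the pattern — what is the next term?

(11; 28; 12; 37)

First component: alternating steps +1, +5, +1, +5, …, so -1, 0, 5, 6 → 11.
Second component: 5, 6, 11, 17 → 28 (each term is the sum of the two before it).
Third component: alternating steps +9, −1, +9, −1, …, so -4, 5, 4, 13 → 12.
Fourth component goes 29, 36, 33, 40 → 37 (alternating steps +7, −3, +7, −3, …).
So the next term is (11; 28; 12; 37).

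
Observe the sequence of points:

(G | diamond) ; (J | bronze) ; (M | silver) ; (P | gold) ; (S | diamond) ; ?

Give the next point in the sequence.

(V | bronze)

For the letter, letters move forward 3 places in the alphabet: G, J, M, P, S → V.
Rank — repeats diamond → bronze → silver → gold: diamond, bronze, silver, gold, diamond → bronze.
Putting it together: (V | bronze).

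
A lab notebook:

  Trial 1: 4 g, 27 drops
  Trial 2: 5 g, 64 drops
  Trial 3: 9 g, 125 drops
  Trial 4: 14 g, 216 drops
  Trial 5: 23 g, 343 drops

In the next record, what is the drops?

Drops goes 27, 64, 125, 216, 343 → 512 (perfect cubes: 3³, 4³, 5³, …).

512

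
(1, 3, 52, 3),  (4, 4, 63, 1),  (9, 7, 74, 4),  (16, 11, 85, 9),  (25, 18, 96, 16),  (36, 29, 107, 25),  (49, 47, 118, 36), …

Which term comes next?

First part goes 1, 4, 9, 16, 25, 36, 49 → 64 (perfect squares: 1², 2², 3², …).
Second part: 3, 4, 7, 11, 18, 29, 47 → 76 (each term is the sum of the two before it).
Third part: 52, 63, 74, 85, 96, 107, 118 → 129 (+11 each step).
For the fourth part, always the previous value of the first part: 3, 1, 4, 9, 16, 25, 36 → 49.
Putting it together: (64, 76, 129, 49).

(64, 76, 129, 49)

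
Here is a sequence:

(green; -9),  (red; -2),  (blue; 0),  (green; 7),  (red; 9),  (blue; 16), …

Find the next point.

Colour: repeats green → red → blue, so green, red, blue, green, red, blue → green.
Second entry goes -9, -2, 0, 7, 9, 16 → 18 (alternating steps +7, +2, +7, +2, …).
Combining the parts gives (green; 18).

(green; 18)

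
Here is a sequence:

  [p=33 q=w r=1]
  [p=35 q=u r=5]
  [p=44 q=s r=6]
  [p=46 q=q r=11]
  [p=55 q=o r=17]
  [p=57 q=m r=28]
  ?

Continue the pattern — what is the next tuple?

[p=66 q=k r=45]

P goes 33, 35, 44, 46, 55, 57 → 66 (alternating steps +2, +9, +2, +9, …).
For the q, letters move back 2 places in the alphabet: w, u, s, q, o, m → k.
R goes 1, 5, 6, 11, 17, 28 → 45 (each term is the sum of the two before it).
So the next tuple is [p=66 q=k r=45].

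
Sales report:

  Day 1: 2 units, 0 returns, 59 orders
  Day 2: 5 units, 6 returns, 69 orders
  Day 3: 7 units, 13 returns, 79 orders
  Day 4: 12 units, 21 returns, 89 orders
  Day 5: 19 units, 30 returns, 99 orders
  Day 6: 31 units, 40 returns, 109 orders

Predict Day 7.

For the units, each term is the sum of the two before it: 2, 5, 7, 12, 19, 31 → 50.
For the returns, differences are 6, 7, 8, … (increasing by 1 each time): 0, 6, 13, 21, 30, 40 → 51.
Orders goes 59, 69, 79, 89, 99, 109 → 119 (+10 each step).
Combining the parts gives 50 units, 51 returns, 119 orders.

50 units, 51 returns, 119 orders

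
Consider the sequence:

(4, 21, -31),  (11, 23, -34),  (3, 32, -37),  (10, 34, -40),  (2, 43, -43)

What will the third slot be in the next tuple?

-46

Third slot: −3 each step; -31, -34, -37, -40, -43 → -46.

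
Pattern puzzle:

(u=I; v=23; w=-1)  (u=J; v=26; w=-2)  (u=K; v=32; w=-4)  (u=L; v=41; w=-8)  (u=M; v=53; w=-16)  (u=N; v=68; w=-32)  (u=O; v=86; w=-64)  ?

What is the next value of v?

V goes 23, 26, 32, 41, 53, 68, 86 → 107 (differences are 3, 6, 9, … (increasing by 3 each time)).

107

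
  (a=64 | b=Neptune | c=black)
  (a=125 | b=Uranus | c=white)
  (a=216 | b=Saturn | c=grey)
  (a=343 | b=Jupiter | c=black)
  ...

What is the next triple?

A: 64, 125, 216, 343 → 512 (perfect cubes: 4³, 5³, 6³, …).
B — runs backward through the planets Mercury→Neptune: Neptune, Uranus, Saturn, Jupiter → Mars.
C: repeats black → white → grey, so black, white, grey, black → white.
Putting it together: (a=512 | b=Mars | c=white).

(a=512 | b=Mars | c=white)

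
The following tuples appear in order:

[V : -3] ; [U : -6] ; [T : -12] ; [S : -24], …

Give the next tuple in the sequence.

Letter — letters move back 1 place in the alphabet: V, U, T, S → R.
Second entry: ×2 each step; -3, -6, -12, -24 → -48.
Putting it together: [R : -48].

[R : -48]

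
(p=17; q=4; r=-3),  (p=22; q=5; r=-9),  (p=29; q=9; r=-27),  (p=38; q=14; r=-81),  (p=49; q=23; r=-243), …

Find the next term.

P goes 17, 22, 29, 38, 49 → 62 (differences are 5, 7, 9, … (increasing by 2 each time)).
Q: each term is the sum of the two before it, so 4, 5, 9, 14, 23 → 37.
R: ×3 each step, so -3, -9, -27, -81, -243 → -729.
Combining the parts gives (p=62; q=37; r=-729).

(p=62; q=37; r=-729)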